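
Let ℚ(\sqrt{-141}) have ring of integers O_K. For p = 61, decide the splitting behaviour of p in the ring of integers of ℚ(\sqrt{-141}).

d = -141 ≡ 3 (mod 4), so O_K = ℤ[√-141] and disc(K) = 4d = -564.
disc(K) = -564 is not divisible by 61; 61 is unramified.
Compute (-141/61) via Euler: 42^((61-1)/2) mod 61 = 1, so (-141/61) = 1.
Legendre symbol 1 ⇒ 61 is split.

split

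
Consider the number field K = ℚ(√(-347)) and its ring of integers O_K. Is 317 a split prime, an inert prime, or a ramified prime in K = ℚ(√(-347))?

d = -347 ≡ 1 (mod 4), so O_K = ℤ[(1+√-347)/2] and disc(K) = d = -347.
Since gcd(317, -347) = 1 the prime 317 does not ramify.
(-347/317) = 287^158 mod 317 = 316, giving Legendre symbol -1.
Legendre symbol -1 ⇒ 317 is inert.

p is inert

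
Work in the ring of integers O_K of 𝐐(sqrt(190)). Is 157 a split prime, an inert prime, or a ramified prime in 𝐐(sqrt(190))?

splits completely

d = 190 ≡ 2 (mod 4), so O_K = ℤ[√190] and disc(K) = 4d = 760.
disc(K) = 760 is not divisible by 157; 157 is unramified.
(190/157) = 33^78 mod 157 = 1, giving Legendre symbol 1.
Legendre symbol 1 ⇒ 157 is split.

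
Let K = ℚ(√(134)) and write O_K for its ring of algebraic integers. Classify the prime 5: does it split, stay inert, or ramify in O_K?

splits completely

134 mod 4 = 2, hence disc K = 4·134 = 536 and O_K = ℤ[√134].
5 ∤ 536, so 5 is unramified.
(134/5) = 4^2 mod 5 = 1, giving Legendre symbol 1.
Legendre symbol 1 ⇒ 5 is split.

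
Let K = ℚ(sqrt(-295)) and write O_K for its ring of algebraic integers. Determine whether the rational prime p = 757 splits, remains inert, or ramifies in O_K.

-295 mod 4 = 1, hence disc K = -295 and O_K = ℤ[(1+√-295)/2].
757 ∤ -295, so 757 is unramified.
(-295/757) = 462^378 mod 757 = 756, giving Legendre symbol -1.
d is a non-residue mod p, hence 757 remains inert in O_K.

757 remains inert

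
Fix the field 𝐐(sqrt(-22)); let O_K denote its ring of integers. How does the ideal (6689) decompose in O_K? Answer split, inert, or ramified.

Since -22 ≢ 1 mod 4, the ring of integers is ℤ[√-22] with discriminant 4·(-22) = -88.
disc(K) = -88 is not divisible by 6689; 6689 is unramified.
Euler's criterion: (-22)^3344 mod 6689 = 1. Thus (-22|6689) = 1.
Legendre symbol 1 ⇒ 6689 is split.

split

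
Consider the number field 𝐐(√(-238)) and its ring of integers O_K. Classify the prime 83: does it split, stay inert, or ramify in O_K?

-238 mod 4 = 2, hence disc K = 4·(-238) = -952 and O_K = ℤ[√-238].
disc(K) = -952 is not divisible by 83; 83 is unramified.
Legendre symbol by Euler's criterion: (-238/83) ≡ (-238)^41 ≡ 1 (mod 83), i.e. (-238/83) = 1.
(-238/83) = 1, so 83 splits.

split — (83) = 𝔭₁𝔭₂ with 𝔭₁ ≠ 𝔭₂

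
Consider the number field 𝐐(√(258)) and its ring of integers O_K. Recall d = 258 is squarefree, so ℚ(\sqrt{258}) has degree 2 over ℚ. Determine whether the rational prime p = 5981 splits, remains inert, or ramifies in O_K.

split

258 mod 4 = 2, hence disc K = 4·258 = 1032 and O_K = ℤ[√258].
5981 ∤ 1032, so 5981 is unramified.
Legendre symbol by Euler's criterion: (258/5981) ≡ 258^2990 ≡ 1 (mod 5981), i.e. (258/5981) = 1.
d is a quadratic residue mod p, hence 5981 splits in O_K.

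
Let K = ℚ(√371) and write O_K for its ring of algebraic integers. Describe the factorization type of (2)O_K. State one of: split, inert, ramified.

ramified

Since 371 ≢ 1 mod 4, the ring of integers is ℤ[√371] with discriminant 4·371 = 1484.
Ramification test: 2 | 1484. The prime 2 ramifies in K.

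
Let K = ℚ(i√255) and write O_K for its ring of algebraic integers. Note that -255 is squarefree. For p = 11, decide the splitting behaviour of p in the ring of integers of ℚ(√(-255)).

splits completely

-255 mod 4 = 1, hence disc K = -255 and O_K = ℤ[(1+√-255)/2].
Since gcd(11, -255) = 1 the prime 11 does not ramify.
Compute (-255/11) via Euler: 9^((11-1)/2) mod 11 = 1, so (-255/11) = 1.
Legendre symbol 1 ⇒ 11 is split.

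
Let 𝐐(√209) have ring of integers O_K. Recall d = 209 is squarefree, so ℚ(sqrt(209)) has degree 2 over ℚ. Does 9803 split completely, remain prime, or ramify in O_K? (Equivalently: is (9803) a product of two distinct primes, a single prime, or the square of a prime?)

d = 209 ≡ 1 (mod 4), so O_K = ℤ[(1+√209)/2] and disc(K) = d = 209.
disc(K) = 209 is not divisible by 9803; 9803 is unramified.
Compute (209/9803) via Euler: 209^((9803-1)/2) mod 9803 = 1, so (209/9803) = 1.
Legendre symbol 1 ⇒ 9803 is split.

splits completely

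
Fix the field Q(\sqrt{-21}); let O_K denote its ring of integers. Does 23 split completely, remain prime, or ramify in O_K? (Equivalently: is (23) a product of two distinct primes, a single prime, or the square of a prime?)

-21 mod 4 = 3, hence disc K = 4·(-21) = -84 and O_K = ℤ[√-21].
Since gcd(23, -84) = 1 the prime 23 does not ramify.
Compute (-21/23) via Euler: 2^((23-1)/2) mod 23 = 1, so (-21/23) = 1.
Legendre symbol 1 ⇒ 23 is split.

p splits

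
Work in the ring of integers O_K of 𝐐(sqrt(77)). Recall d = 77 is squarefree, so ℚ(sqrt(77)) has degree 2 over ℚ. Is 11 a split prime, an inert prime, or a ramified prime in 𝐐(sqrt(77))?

11 is ramified

Since 77 ≡ 1 mod 4, the ring of integers is ℤ[(1+√77)/2] with discriminant 77.
disc(K) = 77 = 11·7, so p = 11 is ramified.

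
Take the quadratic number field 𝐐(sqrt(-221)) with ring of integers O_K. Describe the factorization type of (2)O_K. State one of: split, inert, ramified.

d = -221 ≡ 3 (mod 4), so O_K = ℤ[√-221] and disc(K) = 4d = -884.
Ramification test: 2 | -884. The prime 2 ramifies in K.

ramified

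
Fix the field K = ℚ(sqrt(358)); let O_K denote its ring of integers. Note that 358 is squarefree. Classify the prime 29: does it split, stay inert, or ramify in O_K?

Since 358 ≢ 1 mod 4, the ring of integers is ℤ[√358] with discriminant 4·358 = 1432.
disc(K) = 1432 is not divisible by 29; 29 is unramified.
Euler's criterion: 358^14 mod 29 = 28. Thus (358|29) = -1.
d is a non-residue mod p, hence 29 remains inert in O_K.

inert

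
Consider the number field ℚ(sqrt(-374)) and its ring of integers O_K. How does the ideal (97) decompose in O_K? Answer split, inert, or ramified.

p is inert

d = -374 ≡ 2 (mod 4), so O_K = ℤ[√-374] and disc(K) = 4d = -1496.
97 ∤ -1496, so 97 is unramified.
Euler's criterion: (-374)^48 mod 97 = 96. Thus (-374|97) = -1.
Legendre symbol -1 ⇒ 97 is inert.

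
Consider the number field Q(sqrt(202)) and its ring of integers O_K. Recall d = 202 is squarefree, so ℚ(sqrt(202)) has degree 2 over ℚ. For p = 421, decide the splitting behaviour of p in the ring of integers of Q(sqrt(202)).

202 mod 4 = 2, hence disc K = 4·202 = 808 and O_K = ℤ[√202].
421 ∤ 808, so 421 is unramified.
Legendre symbol by Euler's criterion: (202/421) ≡ 202^210 ≡ 420 (mod 421), i.e. (202/421) = -1.
d is a non-residue mod p, hence 421 remains inert in O_K.

inert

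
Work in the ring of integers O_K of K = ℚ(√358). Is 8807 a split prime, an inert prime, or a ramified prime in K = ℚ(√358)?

p is inert

358 mod 4 = 2, hence disc K = 4·358 = 1432 and O_K = ℤ[√358].
disc(K) = 1432 is not divisible by 8807; 8807 is unramified.
(358/8807) = 358^4403 mod 8807 = 8806, giving Legendre symbol -1.
d is a non-residue mod p, hence 8807 remains inert in O_K.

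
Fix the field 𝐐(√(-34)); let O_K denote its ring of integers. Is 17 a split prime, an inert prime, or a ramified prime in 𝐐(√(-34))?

d = -34 ≡ 2 (mod 4), so O_K = ℤ[√-34] and disc(K) = 4d = -136.
17 divides disc(K) = -136, so 17 ramifies.

ramified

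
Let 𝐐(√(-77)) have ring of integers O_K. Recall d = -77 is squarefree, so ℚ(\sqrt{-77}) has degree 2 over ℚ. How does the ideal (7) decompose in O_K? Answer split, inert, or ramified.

d = -77 ≡ 3 (mod 4), so O_K = ℤ[√-77] and disc(K) = 4d = -308.
disc(K) = -308 = 7·(-44), so p = 7 is ramified.

ramified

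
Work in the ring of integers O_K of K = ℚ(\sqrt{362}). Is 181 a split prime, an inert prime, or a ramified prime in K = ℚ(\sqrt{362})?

d = 362 ≡ 2 (mod 4), so O_K = ℤ[√362] and disc(K) = 4d = 1448.
181 divides disc(K) = 1448, so 181 ramifies.

ramified — (181) = 𝔭²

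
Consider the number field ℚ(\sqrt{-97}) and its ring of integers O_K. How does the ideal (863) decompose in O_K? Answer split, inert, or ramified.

d = -97 ≡ 3 (mod 4), so O_K = ℤ[√-97] and disc(K) = 4d = -388.
863 ∤ -388, so 863 is unramified.
Compute (-97/863) via Euler: 766^((863-1)/2) mod 863 = 1, so (-97/863) = 1.
(-97/863) = 1, so 863 splits.

p splits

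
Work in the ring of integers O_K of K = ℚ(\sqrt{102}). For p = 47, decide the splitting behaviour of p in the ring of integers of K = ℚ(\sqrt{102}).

split — (47) = 𝔭₁𝔭₂ with 𝔭₁ ≠ 𝔭₂

Since 102 ≢ 1 mod 4, the ring of integers is ℤ[√102] with discriminant 4·102 = 408.
Since gcd(47, 408) = 1 the prime 47 does not ramify.
(102/47) = 8^23 mod 47 = 1, giving Legendre symbol 1.
d is a quadratic residue mod p, hence 47 splits in O_K.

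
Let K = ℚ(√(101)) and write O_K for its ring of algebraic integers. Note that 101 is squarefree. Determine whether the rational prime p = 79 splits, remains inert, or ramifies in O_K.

79 splits in O_K

d = 101 ≡ 1 (mod 4), so O_K = ℤ[(1+√101)/2] and disc(K) = d = 101.
Since gcd(79, 101) = 1 the prime 79 does not ramify.
Legendre symbol by Euler's criterion: (101/79) ≡ 101^39 ≡ 1 (mod 79), i.e. (101/79) = 1.
(101/79) = 1, so 79 splits.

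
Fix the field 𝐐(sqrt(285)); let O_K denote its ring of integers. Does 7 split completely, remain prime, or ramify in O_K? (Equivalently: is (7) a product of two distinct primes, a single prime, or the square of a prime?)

285 mod 4 = 1, hence disc K = 285 and O_K = ℤ[(1+√285)/2].
Since gcd(7, 285) = 1 the prime 7 does not ramify.
(285/7) = 5^3 mod 7 = 6, giving Legendre symbol -1.
(285/7) = -1, so 7 is inert.

7 remains inert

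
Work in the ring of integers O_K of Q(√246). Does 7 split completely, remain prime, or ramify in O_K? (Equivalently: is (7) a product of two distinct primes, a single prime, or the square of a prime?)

splits completely

Since 246 ≢ 1 mod 4, the ring of integers is ℤ[√246] with discriminant 4·246 = 984.
Since gcd(7, 984) = 1 the prime 7 does not ramify.
Euler's criterion: 246^3 mod 7 = 1. Thus (246|7) = 1.
Legendre symbol 1 ⇒ 7 is split.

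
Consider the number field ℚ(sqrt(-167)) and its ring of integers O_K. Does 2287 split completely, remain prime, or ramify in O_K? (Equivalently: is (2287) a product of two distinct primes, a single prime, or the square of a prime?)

split — (2287) = 𝔭₁𝔭₂ with 𝔭₁ ≠ 𝔭₂

Since -167 ≡ 1 mod 4, the ring of integers is ℤ[(1+√-167)/2] with discriminant -167.
Since gcd(2287, -167) = 1 the prime 2287 does not ramify.
Euler's criterion: (-167)^1143 mod 2287 = 1. Thus (-167|2287) = 1.
(-167/2287) = 1, so 2287 splits.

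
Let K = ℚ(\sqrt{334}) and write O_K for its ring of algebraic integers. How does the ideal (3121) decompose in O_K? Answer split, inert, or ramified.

Since 334 ≢ 1 mod 4, the ring of integers is ℤ[√334] with discriminant 4·334 = 1336.
Since gcd(3121, 1336) = 1 the prime 3121 does not ramify.
Euler's criterion: 334^1560 mod 3121 = 1. Thus (334|3121) = 1.
Legendre symbol 1 ⇒ 3121 is split.

split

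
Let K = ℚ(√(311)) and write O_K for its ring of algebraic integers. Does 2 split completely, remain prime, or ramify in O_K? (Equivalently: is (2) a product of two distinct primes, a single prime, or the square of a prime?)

d = 311 ≡ 3 (mod 4), so O_K = ℤ[√311] and disc(K) = 4d = 1244.
2 divides disc(K) = 1244, so 2 ramifies.

2 is ramified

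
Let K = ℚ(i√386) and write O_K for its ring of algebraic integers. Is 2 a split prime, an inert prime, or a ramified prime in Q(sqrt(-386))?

Since -386 ≢ 1 mod 4, the ring of integers is ℤ[√-386] with discriminant 4·(-386) = -1544.
2 divides disc(K) = -1544, so 2 ramifies.

ramifies in O_K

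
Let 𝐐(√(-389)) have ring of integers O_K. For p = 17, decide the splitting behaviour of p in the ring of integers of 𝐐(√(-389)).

17 splits in O_K

d = -389 ≡ 3 (mod 4), so O_K = ℤ[√-389] and disc(K) = 4d = -1556.
Since gcd(17, -1556) = 1 the prime 17 does not ramify.
(-389/17) = 2^8 mod 17 = 1, giving Legendre symbol 1.
(-389/17) = 1, so 17 splits.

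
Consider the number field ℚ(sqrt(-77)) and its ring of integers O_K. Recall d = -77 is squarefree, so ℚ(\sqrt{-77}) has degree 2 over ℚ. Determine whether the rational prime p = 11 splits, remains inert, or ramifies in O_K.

11 is ramified

Since -77 ≢ 1 mod 4, the ring of integers is ℤ[√-77] with discriminant 4·(-77) = -308.
disc(K) = -308 = 11·(-28), so p = 11 is ramified.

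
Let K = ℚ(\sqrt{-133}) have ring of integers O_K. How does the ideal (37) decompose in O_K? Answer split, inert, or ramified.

remains prime (inert)

-133 mod 4 = 3, hence disc K = 4·(-133) = -532 and O_K = ℤ[√-133].
37 ∤ -532, so 37 is unramified.
(-133/37) = 15^18 mod 37 = 36, giving Legendre symbol -1.
Legendre symbol -1 ⇒ 37 is inert.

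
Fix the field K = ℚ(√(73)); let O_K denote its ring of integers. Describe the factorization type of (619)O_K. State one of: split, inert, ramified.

Since 73 ≡ 1 mod 4, the ring of integers is ℤ[(1+√73)/2] with discriminant 73.
Since gcd(619, 73) = 1 the prime 619 does not ramify.
Euler's criterion: 73^309 mod 619 = 1. Thus (73|619) = 1.
d is a quadratic residue mod p, hence 619 splits in O_K.

splits completely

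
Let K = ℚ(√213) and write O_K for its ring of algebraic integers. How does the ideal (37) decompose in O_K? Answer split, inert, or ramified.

Since 213 ≡ 1 mod 4, the ring of integers is ℤ[(1+√213)/2] with discriminant 213.
Since gcd(37, 213) = 1 the prime 37 does not ramify.
Compute (213/37) via Euler: 28^((37-1)/2) mod 37 = 1, so (213/37) = 1.
Legendre symbol 1 ⇒ 37 is split.

37 splits in O_K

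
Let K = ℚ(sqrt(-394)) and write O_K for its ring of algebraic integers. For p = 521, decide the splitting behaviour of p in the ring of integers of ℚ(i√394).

Since -394 ≢ 1 mod 4, the ring of integers is ℤ[√-394] with discriminant 4·(-394) = -1576.
Since gcd(521, -1576) = 1 the prime 521 does not ramify.
(-394/521) = 127^260 mod 521 = 1, giving Legendre symbol 1.
d is a quadratic residue mod p, hence 521 splits in O_K.

split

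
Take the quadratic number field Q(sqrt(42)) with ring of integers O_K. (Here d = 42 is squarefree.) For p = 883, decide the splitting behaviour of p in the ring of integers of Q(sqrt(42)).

inert — (883) stays prime in O_K

Since 42 ≢ 1 mod 4, the ring of integers is ℤ[√42] with discriminant 4·42 = 168.
Since gcd(883, 168) = 1 the prime 883 does not ramify.
Legendre symbol by Euler's criterion: (42/883) ≡ 42^441 ≡ 882 (mod 883), i.e. (42/883) = -1.
d is a non-residue mod p, hence 883 remains inert in O_K.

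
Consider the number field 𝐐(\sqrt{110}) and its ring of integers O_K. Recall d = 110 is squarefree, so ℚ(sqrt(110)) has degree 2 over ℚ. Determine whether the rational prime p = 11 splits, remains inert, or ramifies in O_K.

d = 110 ≡ 2 (mod 4), so O_K = ℤ[√110] and disc(K) = 4d = 440.
Ramification test: 11 | 440. The prime 11 ramifies in K.

p ramifies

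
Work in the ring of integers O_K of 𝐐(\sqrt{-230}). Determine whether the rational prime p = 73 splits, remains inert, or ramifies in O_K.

Since -230 ≢ 1 mod 4, the ring of integers is ℤ[√-230] with discriminant 4·(-230) = -920.
Since gcd(73, -920) = 1 the prime 73 does not ramify.
(-230/73) = 62^36 mod 73 = 72, giving Legendre symbol -1.
Legendre symbol -1 ⇒ 73 is inert.

inert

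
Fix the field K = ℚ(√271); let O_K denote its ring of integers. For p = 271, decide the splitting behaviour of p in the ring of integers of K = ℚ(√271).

ramified

271 mod 4 = 3, hence disc K = 4·271 = 1084 and O_K = ℤ[√271].
271 divides disc(K) = 1084, so 271 ramifies.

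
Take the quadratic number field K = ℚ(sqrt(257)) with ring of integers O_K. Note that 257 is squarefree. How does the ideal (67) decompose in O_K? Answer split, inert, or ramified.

split

d = 257 ≡ 1 (mod 4), so O_K = ℤ[(1+√257)/2] and disc(K) = d = 257.
67 ∤ 257, so 67 is unramified.
Euler's criterion: 257^33 mod 67 = 1. Thus (257|67) = 1.
(257/67) = 1, so 67 splits.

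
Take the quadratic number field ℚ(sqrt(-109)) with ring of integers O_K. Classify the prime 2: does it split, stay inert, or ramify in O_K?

p ramifies

Since -109 ≢ 1 mod 4, the ring of integers is ℤ[√-109] with discriminant 4·(-109) = -436.
Ramification test: 2 | -436. The prime 2 ramifies in K.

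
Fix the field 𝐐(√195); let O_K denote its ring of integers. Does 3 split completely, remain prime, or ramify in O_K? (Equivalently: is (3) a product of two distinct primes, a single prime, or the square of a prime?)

p ramifies

d = 195 ≡ 3 (mod 4), so O_K = ℤ[√195] and disc(K) = 4d = 780.
Ramification test: 3 | 780. The prime 3 ramifies in K.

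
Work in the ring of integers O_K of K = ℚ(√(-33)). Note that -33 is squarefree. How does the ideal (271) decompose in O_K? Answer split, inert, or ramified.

d = -33 ≡ 3 (mod 4), so O_K = ℤ[√-33] and disc(K) = 4d = -132.
271 ∤ -132, so 271 is unramified.
Legendre symbol by Euler's criterion: (-33/271) ≡ (-33)^135 ≡ 1 (mod 271), i.e. (-33/271) = 1.
Legendre symbol 1 ⇒ 271 is split.

splits completely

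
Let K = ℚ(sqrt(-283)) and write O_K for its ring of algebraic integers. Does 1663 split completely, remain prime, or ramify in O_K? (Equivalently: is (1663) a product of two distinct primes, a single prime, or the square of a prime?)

splits completely

d = -283 ≡ 1 (mod 4), so O_K = ℤ[(1+√-283)/2] and disc(K) = d = -283.
Since gcd(1663, -283) = 1 the prime 1663 does not ramify.
Euler's criterion: (-283)^831 mod 1663 = 1. Thus (-283|1663) = 1.
d is a quadratic residue mod p, hence 1663 splits in O_K.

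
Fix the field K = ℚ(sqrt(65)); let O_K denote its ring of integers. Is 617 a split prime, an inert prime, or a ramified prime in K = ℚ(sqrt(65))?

splits completely

d = 65 ≡ 1 (mod 4), so O_K = ℤ[(1+√65)/2] and disc(K) = d = 65.
Since gcd(617, 65) = 1 the prime 617 does not ramify.
Compute (65/617) via Euler: 65^((617-1)/2) mod 617 = 1, so (65/617) = 1.
Legendre symbol 1 ⇒ 617 is split.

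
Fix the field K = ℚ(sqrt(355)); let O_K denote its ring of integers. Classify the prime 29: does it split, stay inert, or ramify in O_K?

355 mod 4 = 3, hence disc K = 4·355 = 1420 and O_K = ℤ[√355].
29 ∤ 1420, so 29 is unramified.
Compute (355/29) via Euler: 7^((29-1)/2) mod 29 = 1, so (355/29) = 1.
(355/29) = 1, so 29 splits.

p splits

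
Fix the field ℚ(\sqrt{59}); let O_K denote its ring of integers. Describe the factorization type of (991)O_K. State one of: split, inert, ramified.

split — (991) = 𝔭₁𝔭₂ with 𝔭₁ ≠ 𝔭₂

d = 59 ≡ 3 (mod 4), so O_K = ℤ[√59] and disc(K) = 4d = 236.
disc(K) = 236 is not divisible by 991; 991 is unramified.
Compute (59/991) via Euler: 59^((991-1)/2) mod 991 = 1, so (59/991) = 1.
d is a quadratic residue mod p, hence 991 splits in O_K.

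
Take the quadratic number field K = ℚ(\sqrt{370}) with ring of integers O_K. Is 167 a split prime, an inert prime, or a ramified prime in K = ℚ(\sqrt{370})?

d = 370 ≡ 2 (mod 4), so O_K = ℤ[√370] and disc(K) = 4d = 1480.
disc(K) = 1480 is not divisible by 167; 167 is unramified.
(370/167) = 36^83 mod 167 = 1, giving Legendre symbol 1.
d is a quadratic residue mod p, hence 167 splits in O_K.

split — (167) = 𝔭₁𝔭₂ with 𝔭₁ ≠ 𝔭₂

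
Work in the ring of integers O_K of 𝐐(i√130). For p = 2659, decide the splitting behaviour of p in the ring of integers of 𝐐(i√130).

-130 mod 4 = 2, hence disc K = 4·(-130) = -520 and O_K = ℤ[√-130].
disc(K) = -520 is not divisible by 2659; 2659 is unramified.
Euler's criterion: (-130)^1329 mod 2659 = 2658. Thus (-130|2659) = -1.
d is a non-residue mod p, hence 2659 remains inert in O_K.

inert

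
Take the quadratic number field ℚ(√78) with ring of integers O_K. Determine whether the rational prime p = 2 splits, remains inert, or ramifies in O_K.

p ramifies

78 mod 4 = 2, hence disc K = 4·78 = 312 and O_K = ℤ[√78].
disc(K) = 312 = 2·156, so p = 2 is ramified.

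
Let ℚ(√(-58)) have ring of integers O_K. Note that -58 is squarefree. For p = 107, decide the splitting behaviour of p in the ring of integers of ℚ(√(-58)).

-58 mod 4 = 2, hence disc K = 4·(-58) = -232 and O_K = ℤ[√-58].
107 ∤ -232, so 107 is unramified.
(-58/107) = 49^53 mod 107 = 1, giving Legendre symbol 1.
Legendre symbol 1 ⇒ 107 is split.

split — (107) = 𝔭₁𝔭₂ with 𝔭₁ ≠ 𝔭₂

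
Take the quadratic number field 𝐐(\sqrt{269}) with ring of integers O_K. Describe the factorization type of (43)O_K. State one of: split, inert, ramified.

Since 269 ≡ 1 mod 4, the ring of integers is ℤ[(1+√269)/2] with discriminant 269.
disc(K) = 269 is not divisible by 43; 43 is unramified.
Compute (269/43) via Euler: 11^((43-1)/2) mod 43 = 1, so (269/43) = 1.
(269/43) = 1, so 43 splits.

splits completely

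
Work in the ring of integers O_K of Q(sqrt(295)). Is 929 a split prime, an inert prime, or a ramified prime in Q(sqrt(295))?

295 mod 4 = 3, hence disc K = 4·295 = 1180 and O_K = ℤ[√295].
Since gcd(929, 1180) = 1 the prime 929 does not ramify.
Euler's criterion: 295^464 mod 929 = 928. Thus (295|929) = -1.
d is a non-residue mod p, hence 929 remains inert in O_K.

929 remains inert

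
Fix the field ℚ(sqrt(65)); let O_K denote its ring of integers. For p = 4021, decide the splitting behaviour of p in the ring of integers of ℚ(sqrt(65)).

4021 splits in O_K

Since 65 ≡ 1 mod 4, the ring of integers is ℤ[(1+√65)/2] with discriminant 65.
4021 ∤ 65, so 4021 is unramified.
Legendre symbol by Euler's criterion: (65/4021) ≡ 65^2010 ≡ 1 (mod 4021), i.e. (65/4021) = 1.
Legendre symbol 1 ⇒ 4021 is split.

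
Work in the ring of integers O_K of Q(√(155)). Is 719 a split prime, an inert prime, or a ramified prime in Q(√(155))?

Since 155 ≢ 1 mod 4, the ring of integers is ℤ[√155] with discriminant 4·155 = 620.
Since gcd(719, 620) = 1 the prime 719 does not ramify.
(155/719) = 155^359 mod 719 = 1, giving Legendre symbol 1.
Legendre symbol 1 ⇒ 719 is split.

split — (719) = 𝔭₁𝔭₂ with 𝔭₁ ≠ 𝔭₂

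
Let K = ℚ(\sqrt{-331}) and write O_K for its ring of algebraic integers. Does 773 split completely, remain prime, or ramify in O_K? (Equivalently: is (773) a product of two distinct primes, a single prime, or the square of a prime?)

Since -331 ≡ 1 mod 4, the ring of integers is ℤ[(1+√-331)/2] with discriminant -331.
Since gcd(773, -331) = 1 the prime 773 does not ramify.
Euler's criterion: (-331)^386 mod 773 = 1. Thus (-331|773) = 1.
(-331/773) = 1, so 773 splits.

773 splits in O_K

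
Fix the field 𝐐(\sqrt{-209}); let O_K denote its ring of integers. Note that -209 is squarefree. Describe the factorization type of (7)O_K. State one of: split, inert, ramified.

split

d = -209 ≡ 3 (mod 4), so O_K = ℤ[√-209] and disc(K) = 4d = -836.
Since gcd(7, -836) = 1 the prime 7 does not ramify.
(-209/7) = 1^3 mod 7 = 1, giving Legendre symbol 1.
Legendre symbol 1 ⇒ 7 is split.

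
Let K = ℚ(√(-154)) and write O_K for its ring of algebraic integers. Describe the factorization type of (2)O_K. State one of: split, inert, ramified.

d = -154 ≡ 2 (mod 4), so O_K = ℤ[√-154] and disc(K) = 4d = -616.
Ramification test: 2 | -616. The prime 2 ramifies in K.

ramified — (2) = 𝔭²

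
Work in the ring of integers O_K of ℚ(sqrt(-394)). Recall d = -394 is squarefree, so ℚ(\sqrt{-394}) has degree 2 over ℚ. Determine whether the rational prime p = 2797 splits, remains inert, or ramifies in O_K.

-394 mod 4 = 2, hence disc K = 4·(-394) = -1576 and O_K = ℤ[√-394].
disc(K) = -1576 is not divisible by 2797; 2797 is unramified.
Legendre symbol by Euler's criterion: (-394/2797) ≡ (-394)^1398 ≡ 2796 (mod 2797), i.e. (-394/2797) = -1.
d is a non-residue mod p, hence 2797 remains inert in O_K.

2797 remains inert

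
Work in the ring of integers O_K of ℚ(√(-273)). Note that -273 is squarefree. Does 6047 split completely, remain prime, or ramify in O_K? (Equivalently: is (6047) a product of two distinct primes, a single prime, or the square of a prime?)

d = -273 ≡ 3 (mod 4), so O_K = ℤ[√-273] and disc(K) = 4d = -1092.
6047 ∤ -1092, so 6047 is unramified.
Euler's criterion: (-273)^3023 mod 6047 = 1. Thus (-273|6047) = 1.
d is a quadratic residue mod p, hence 6047 splits in O_K.

splits completely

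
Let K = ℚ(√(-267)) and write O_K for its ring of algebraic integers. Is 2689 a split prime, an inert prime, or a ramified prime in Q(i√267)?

p is inert

d = -267 ≡ 1 (mod 4), so O_K = ℤ[(1+√-267)/2] and disc(K) = d = -267.
2689 ∤ -267, so 2689 is unramified.
Legendre symbol by Euler's criterion: (-267/2689) ≡ (-267)^1344 ≡ 2688 (mod 2689), i.e. (-267/2689) = -1.
Legendre symbol -1 ⇒ 2689 is inert.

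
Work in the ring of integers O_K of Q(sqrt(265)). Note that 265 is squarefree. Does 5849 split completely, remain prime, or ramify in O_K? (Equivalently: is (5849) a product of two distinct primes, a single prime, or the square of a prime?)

5849 remains inert

265 mod 4 = 1, hence disc K = 265 and O_K = ℤ[(1+√265)/2].
5849 ∤ 265, so 5849 is unramified.
(265/5849) = 265^2924 mod 5849 = 5848, giving Legendre symbol -1.
Legendre symbol -1 ⇒ 5849 is inert.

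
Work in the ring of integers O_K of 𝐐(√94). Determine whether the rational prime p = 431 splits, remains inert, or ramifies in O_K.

94 mod 4 = 2, hence disc K = 4·94 = 376 and O_K = ℤ[√94].
disc(K) = 376 is not divisible by 431; 431 is unramified.
Compute (94/431) via Euler: 94^((431-1)/2) mod 431 = 430, so (94/431) = -1.
Legendre symbol -1 ⇒ 431 is inert.

431 remains inert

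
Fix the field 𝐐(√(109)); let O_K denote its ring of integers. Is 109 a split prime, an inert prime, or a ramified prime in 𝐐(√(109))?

d = 109 ≡ 1 (mod 4), so O_K = ℤ[(1+√109)/2] and disc(K) = d = 109.
109 divides disc(K) = 109, so 109 ramifies.

ramified — (109) = 𝔭²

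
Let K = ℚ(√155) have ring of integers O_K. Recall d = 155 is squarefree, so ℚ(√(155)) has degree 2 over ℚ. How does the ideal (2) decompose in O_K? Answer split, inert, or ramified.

ramifies in O_K

155 mod 4 = 3, hence disc K = 4·155 = 620 and O_K = ℤ[√155].
2 divides disc(K) = 620, so 2 ramifies.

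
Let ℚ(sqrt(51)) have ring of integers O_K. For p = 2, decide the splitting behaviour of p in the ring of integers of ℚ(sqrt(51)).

ramified

51 mod 4 = 3, hence disc K = 4·51 = 204 and O_K = ℤ[√51].
2 divides disc(K) = 204, so 2 ramifies.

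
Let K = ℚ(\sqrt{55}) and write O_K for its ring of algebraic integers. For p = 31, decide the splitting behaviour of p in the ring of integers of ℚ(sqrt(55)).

inert

d = 55 ≡ 3 (mod 4), so O_K = ℤ[√55] and disc(K) = 4d = 220.
disc(K) = 220 is not divisible by 31; 31 is unramified.
Compute (55/31) via Euler: 24^((31-1)/2) mod 31 = 30, so (55/31) = -1.
d is a non-residue mod p, hence 31 remains inert in O_K.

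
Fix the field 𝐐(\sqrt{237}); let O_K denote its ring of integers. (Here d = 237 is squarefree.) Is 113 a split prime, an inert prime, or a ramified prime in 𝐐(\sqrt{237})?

d = 237 ≡ 1 (mod 4), so O_K = ℤ[(1+√237)/2] and disc(K) = d = 237.
Since gcd(113, 237) = 1 the prime 113 does not ramify.
Compute (237/113) via Euler: 11^((113-1)/2) mod 113 = 1, so (237/113) = 1.
Legendre symbol 1 ⇒ 113 is split.

113 splits in O_K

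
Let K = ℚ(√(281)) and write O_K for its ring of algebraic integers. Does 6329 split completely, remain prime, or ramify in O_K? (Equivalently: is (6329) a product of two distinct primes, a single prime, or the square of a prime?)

d = 281 ≡ 1 (mod 4), so O_K = ℤ[(1+√281)/2] and disc(K) = d = 281.
disc(K) = 281 is not divisible by 6329; 6329 is unramified.
Euler's criterion: 281^3164 mod 6329 = 6328. Thus (281|6329) = -1.
d is a non-residue mod p, hence 6329 remains inert in O_K.

p is inert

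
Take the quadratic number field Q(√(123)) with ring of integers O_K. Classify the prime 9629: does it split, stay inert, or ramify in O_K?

split

123 mod 4 = 3, hence disc K = 4·123 = 492 and O_K = ℤ[√123].
9629 ∤ 492, so 9629 is unramified.
Compute (123/9629) via Euler: 123^((9629-1)/2) mod 9629 = 1, so (123/9629) = 1.
d is a quadratic residue mod p, hence 9629 splits in O_K.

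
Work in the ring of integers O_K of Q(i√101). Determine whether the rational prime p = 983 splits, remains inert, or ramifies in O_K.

split

-101 mod 4 = 3, hence disc K = 4·(-101) = -404 and O_K = ℤ[√-101].
983 ∤ -404, so 983 is unramified.
(-101/983) = 882^491 mod 983 = 1, giving Legendre symbol 1.
d is a quadratic residue mod p, hence 983 splits in O_K.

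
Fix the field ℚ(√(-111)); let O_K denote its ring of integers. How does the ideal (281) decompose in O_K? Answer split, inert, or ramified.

splits completely

Since -111 ≡ 1 mod 4, the ring of integers is ℤ[(1+√-111)/2] with discriminant -111.
281 ∤ -111, so 281 is unramified.
Euler's criterion: (-111)^140 mod 281 = 1. Thus (-111|281) = 1.
d is a quadratic residue mod p, hence 281 splits in O_K.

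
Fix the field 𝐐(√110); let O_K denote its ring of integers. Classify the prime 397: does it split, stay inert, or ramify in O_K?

Since 110 ≢ 1 mod 4, the ring of integers is ℤ[√110] with discriminant 4·110 = 440.
Since gcd(397, 440) = 1 the prime 397 does not ramify.
Compute (110/397) via Euler: 110^((397-1)/2) mod 397 = 1, so (110/397) = 1.
Legendre symbol 1 ⇒ 397 is split.

split — (397) = 𝔭₁𝔭₂ with 𝔭₁ ≠ 𝔭₂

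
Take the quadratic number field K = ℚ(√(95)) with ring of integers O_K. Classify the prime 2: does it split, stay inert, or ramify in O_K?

p ramifies

Since 95 ≢ 1 mod 4, the ring of integers is ℤ[√95] with discriminant 4·95 = 380.
Ramification test: 2 | 380. The prime 2 ramifies in K.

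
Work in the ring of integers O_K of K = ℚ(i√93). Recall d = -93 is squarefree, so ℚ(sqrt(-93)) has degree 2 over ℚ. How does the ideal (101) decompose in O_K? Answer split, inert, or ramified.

-93 mod 4 = 3, hence disc K = 4·(-93) = -372 and O_K = ℤ[√-93].
Since gcd(101, -372) = 1 the prime 101 does not ramify.
Compute (-93/101) via Euler: 8^((101-1)/2) mod 101 = 100, so (-93/101) = -1.
(-93/101) = -1, so 101 is inert.

inert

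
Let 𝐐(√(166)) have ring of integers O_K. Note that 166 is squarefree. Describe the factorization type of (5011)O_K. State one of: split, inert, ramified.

p splits

Since 166 ≢ 1 mod 4, the ring of integers is ℤ[√166] with discriminant 4·166 = 664.
disc(K) = 664 is not divisible by 5011; 5011 is unramified.
Euler's criterion: 166^2505 mod 5011 = 1. Thus (166|5011) = 1.
Legendre symbol 1 ⇒ 5011 is split.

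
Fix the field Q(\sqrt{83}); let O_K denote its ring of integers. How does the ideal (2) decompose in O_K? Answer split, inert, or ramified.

2 is ramified

Since 83 ≢ 1 mod 4, the ring of integers is ℤ[√83] with discriminant 4·83 = 332.
disc(K) = 332 = 2·166, so p = 2 is ramified.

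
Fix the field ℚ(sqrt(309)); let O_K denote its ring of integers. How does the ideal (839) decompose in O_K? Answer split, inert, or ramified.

839 remains inert

Since 309 ≡ 1 mod 4, the ring of integers is ℤ[(1+√309)/2] with discriminant 309.
disc(K) = 309 is not divisible by 839; 839 is unramified.
Legendre symbol by Euler's criterion: (309/839) ≡ 309^419 ≡ 838 (mod 839), i.e. (309/839) = -1.
Legendre symbol -1 ⇒ 839 is inert.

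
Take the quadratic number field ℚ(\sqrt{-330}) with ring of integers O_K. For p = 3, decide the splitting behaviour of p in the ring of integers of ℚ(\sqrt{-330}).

ramified

-330 mod 4 = 2, hence disc K = 4·(-330) = -1320 and O_K = ℤ[√-330].
disc(K) = -1320 = 3·(-440), so p = 3 is ramified.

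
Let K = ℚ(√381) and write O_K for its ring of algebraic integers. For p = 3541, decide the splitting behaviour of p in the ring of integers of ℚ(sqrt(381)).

inert — (3541) stays prime in O_K

381 mod 4 = 1, hence disc K = 381 and O_K = ℤ[(1+√381)/2].
disc(K) = 381 is not divisible by 3541; 3541 is unramified.
Euler's criterion: 381^1770 mod 3541 = 3540. Thus (381|3541) = -1.
(381/3541) = -1, so 3541 is inert.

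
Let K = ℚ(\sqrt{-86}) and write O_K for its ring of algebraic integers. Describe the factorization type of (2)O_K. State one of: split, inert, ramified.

Since -86 ≢ 1 mod 4, the ring of integers is ℤ[√-86] with discriminant 4·(-86) = -344.
disc(K) = -344 = 2·(-172), so p = 2 is ramified.

ramifies in O_K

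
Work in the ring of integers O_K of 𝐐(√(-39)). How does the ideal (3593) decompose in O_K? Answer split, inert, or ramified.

Since -39 ≡ 1 mod 4, the ring of integers is ℤ[(1+√-39)/2] with discriminant -39.
disc(K) = -39 is not divisible by 3593; 3593 is unramified.
Compute (-39/3593) via Euler: 3554^((3593-1)/2) mod 3593 = 1, so (-39/3593) = 1.
(-39/3593) = 1, so 3593 splits.

split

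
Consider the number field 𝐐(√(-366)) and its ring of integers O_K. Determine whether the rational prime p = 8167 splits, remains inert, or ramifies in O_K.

Since -366 ≢ 1 mod 4, the ring of integers is ℤ[√-366] with discriminant 4·(-366) = -1464.
disc(K) = -1464 is not divisible by 8167; 8167 is unramified.
Euler's criterion: (-366)^4083 mod 8167 = 8166. Thus (-366|8167) = -1.
Legendre symbol -1 ⇒ 8167 is inert.

8167 remains inert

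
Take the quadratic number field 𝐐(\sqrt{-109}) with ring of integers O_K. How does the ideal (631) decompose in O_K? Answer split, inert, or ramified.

-109 mod 4 = 3, hence disc K = 4·(-109) = -436 and O_K = ℤ[√-109].
Since gcd(631, -436) = 1 the prime 631 does not ramify.
(-109/631) = 522^315 mod 631 = 1, giving Legendre symbol 1.
d is a quadratic residue mod p, hence 631 splits in O_K.

split — (631) = 𝔭₁𝔭₂ with 𝔭₁ ≠ 𝔭₂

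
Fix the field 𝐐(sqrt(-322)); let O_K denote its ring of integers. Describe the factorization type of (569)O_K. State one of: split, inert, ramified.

remains prime (inert)

d = -322 ≡ 2 (mod 4), so O_K = ℤ[√-322] and disc(K) = 4d = -1288.
569 ∤ -1288, so 569 is unramified.
Legendre symbol by Euler's criterion: (-322/569) ≡ (-322)^284 ≡ 568 (mod 569), i.e. (-322/569) = -1.
Legendre symbol -1 ⇒ 569 is inert.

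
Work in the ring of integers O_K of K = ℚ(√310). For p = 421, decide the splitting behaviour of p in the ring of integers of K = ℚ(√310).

inert

d = 310 ≡ 2 (mod 4), so O_K = ℤ[√310] and disc(K) = 4d = 1240.
disc(K) = 1240 is not divisible by 421; 421 is unramified.
Compute (310/421) via Euler: 310^((421-1)/2) mod 421 = 420, so (310/421) = -1.
d is a non-residue mod p, hence 421 remains inert in O_K.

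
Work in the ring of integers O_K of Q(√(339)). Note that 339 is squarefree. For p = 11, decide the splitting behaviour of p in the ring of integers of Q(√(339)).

splits completely

339 mod 4 = 3, hence disc K = 4·339 = 1356 and O_K = ℤ[√339].
11 ∤ 1356, so 11 is unramified.
Compute (339/11) via Euler: 9^((11-1)/2) mod 11 = 1, so (339/11) = 1.
Legendre symbol 1 ⇒ 11 is split.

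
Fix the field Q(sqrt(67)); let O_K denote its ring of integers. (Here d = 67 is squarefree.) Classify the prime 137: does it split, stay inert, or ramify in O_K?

Since 67 ≢ 1 mod 4, the ring of integers is ℤ[√67] with discriminant 4·67 = 268.
137 ∤ 268, so 137 is unramified.
Legendre symbol by Euler's criterion: (67/137) ≡ 67^68 ≡ 136 (mod 137), i.e. (67/137) = -1.
Legendre symbol -1 ⇒ 137 is inert.

137 remains inert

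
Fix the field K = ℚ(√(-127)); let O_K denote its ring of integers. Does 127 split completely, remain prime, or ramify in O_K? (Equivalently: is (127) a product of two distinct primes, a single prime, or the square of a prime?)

ramified — (127) = 𝔭²

d = -127 ≡ 1 (mod 4), so O_K = ℤ[(1+√-127)/2] and disc(K) = d = -127.
disc(K) = -127 = 127·(-1), so p = 127 is ramified.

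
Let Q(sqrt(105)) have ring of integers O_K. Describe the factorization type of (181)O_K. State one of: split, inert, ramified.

Since 105 ≡ 1 mod 4, the ring of integers is ℤ[(1+√105)/2] with discriminant 105.
Since gcd(181, 105) = 1 the prime 181 does not ramify.
Compute (105/181) via Euler: 105^((181-1)/2) mod 181 = 180, so (105/181) = -1.
Legendre symbol -1 ⇒ 181 is inert.

inert — (181) stays prime in O_K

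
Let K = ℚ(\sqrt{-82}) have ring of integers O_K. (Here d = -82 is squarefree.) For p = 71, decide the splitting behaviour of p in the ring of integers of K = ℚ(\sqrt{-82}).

d = -82 ≡ 2 (mod 4), so O_K = ℤ[√-82] and disc(K) = 4d = -328.
disc(K) = -328 is not divisible by 71; 71 is unramified.
Compute (-82/71) via Euler: 60^((71-1)/2) mod 71 = 1, so (-82/71) = 1.
Legendre symbol 1 ⇒ 71 is split.

split — (71) = 𝔭₁𝔭₂ with 𝔭₁ ≠ 𝔭₂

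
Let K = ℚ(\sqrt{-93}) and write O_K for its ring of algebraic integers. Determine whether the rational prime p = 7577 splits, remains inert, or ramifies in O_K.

-93 mod 4 = 3, hence disc K = 4·(-93) = -372 and O_K = ℤ[√-93].
7577 ∤ -372, so 7577 is unramified.
Legendre symbol by Euler's criterion: (-93/7577) ≡ (-93)^3788 ≡ 1 (mod 7577), i.e. (-93/7577) = 1.
Legendre symbol 1 ⇒ 7577 is split.

7577 splits in O_K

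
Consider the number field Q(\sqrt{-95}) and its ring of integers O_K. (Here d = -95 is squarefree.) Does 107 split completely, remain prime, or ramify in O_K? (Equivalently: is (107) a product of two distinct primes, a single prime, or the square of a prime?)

Since -95 ≡ 1 mod 4, the ring of integers is ℤ[(1+√-95)/2] with discriminant -95.
Since gcd(107, -95) = 1 the prime 107 does not ramify.
(-95/107) = 12^53 mod 107 = 1, giving Legendre symbol 1.
(-95/107) = 1, so 107 splits.

107 splits in O_K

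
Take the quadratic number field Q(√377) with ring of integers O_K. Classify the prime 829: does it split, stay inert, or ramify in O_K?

377 mod 4 = 1, hence disc K = 377 and O_K = ℤ[(1+√377)/2].
disc(K) = 377 is not divisible by 829; 829 is unramified.
Euler's criterion: 377^414 mod 829 = 828. Thus (377|829) = -1.
(377/829) = -1, so 829 is inert.

inert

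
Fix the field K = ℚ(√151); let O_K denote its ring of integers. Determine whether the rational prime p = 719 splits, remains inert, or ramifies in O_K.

d = 151 ≡ 3 (mod 4), so O_K = ℤ[√151] and disc(K) = 4d = 604.
disc(K) = 604 is not divisible by 719; 719 is unramified.
Compute (151/719) via Euler: 151^((719-1)/2) mod 719 = 1, so (151/719) = 1.
d is a quadratic residue mod p, hence 719 splits in O_K.

719 splits in O_K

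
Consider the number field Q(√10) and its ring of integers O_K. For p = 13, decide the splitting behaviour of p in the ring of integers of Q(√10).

split — (13) = 𝔭₁𝔭₂ with 𝔭₁ ≠ 𝔭₂

d = 10 ≡ 2 (mod 4), so O_K = ℤ[√10] and disc(K) = 4d = 40.
13 ∤ 40, so 13 is unramified.
Legendre symbol by Euler's criterion: (10/13) ≡ 10^6 ≡ 1 (mod 13), i.e. (10/13) = 1.
d is a quadratic residue mod p, hence 13 splits in O_K.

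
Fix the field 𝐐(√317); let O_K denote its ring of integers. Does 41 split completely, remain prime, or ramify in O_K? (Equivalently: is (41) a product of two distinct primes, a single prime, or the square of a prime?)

41 remains inert

317 mod 4 = 1, hence disc K = 317 and O_K = ℤ[(1+√317)/2].
Since gcd(41, 317) = 1 the prime 41 does not ramify.
Legendre symbol by Euler's criterion: (317/41) ≡ 317^20 ≡ 40 (mod 41), i.e. (317/41) = -1.
Legendre symbol -1 ⇒ 41 is inert.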